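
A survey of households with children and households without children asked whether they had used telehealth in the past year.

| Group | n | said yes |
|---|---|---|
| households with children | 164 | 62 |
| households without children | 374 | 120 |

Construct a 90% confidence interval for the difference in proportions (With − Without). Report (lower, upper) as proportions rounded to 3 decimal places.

p̂₁ = 62/164 = 0.3780 and p̂₂ = 120/374 = 0.3209.
SE₁ = √(p̂₁(1−p̂₁)/n₁) = √(0.3780·0.6220/164) = 0.03786; SE₂ = √(0.3209·0.6791/374) = 0.02414.
Independent samples: SE of the difference = √(SE₁² + SE₂²) = √(0.0014333796 + 0.0005827396) = 0.04490.
z* for 90% confidence is 1.645, so the margin of error is 1.645 × 0.04490 = 0.07386.
Point estimate p̂₁ − p̂₂ = 0.3780 − 0.3209 = 0.0571.
0.0571 ± 0.07386 → (-0.017, 0.131).

(-0.017, 0.131)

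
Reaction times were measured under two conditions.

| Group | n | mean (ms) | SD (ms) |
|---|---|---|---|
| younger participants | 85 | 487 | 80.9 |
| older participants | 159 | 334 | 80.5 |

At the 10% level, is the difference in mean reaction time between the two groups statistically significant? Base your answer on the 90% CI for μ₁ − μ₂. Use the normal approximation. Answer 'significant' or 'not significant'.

significant

SE₁ = s₁/√n₁ = 80.9/√85 = 8.7748; SE₂ = 80.5/√159 = 6.3841.
Independent samples, unequal variances: SE_diff = √(SE₁² + SE₂²) = √(76.99711504 + 40.75673281) = 10.8514.
z* = 1.645, so margin of error = 1.645 × 10.8514 = 17.8506.
Difference in means = 487 − 334 = 153.0000.
153.0000 ± 17.8506 → (135.1494, 170.8506).
The interval (135.1494, 170.8506) does not contain 0, so the difference is significant.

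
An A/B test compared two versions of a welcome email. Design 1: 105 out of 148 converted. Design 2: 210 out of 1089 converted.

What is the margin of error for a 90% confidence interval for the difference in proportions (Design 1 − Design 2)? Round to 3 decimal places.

p̂₁ = 105/148 = 0.7095 and p̂₂ = 210/1089 = 0.1928.
SE₁ = √(p̂₁(1−p̂₁)/n₁) = √(0.7095·0.2905/148) = 0.03732; SE₂ = √(0.1928·0.8072/1089) = 0.01195.
Independent samples: SE of the difference = √(SE₁² + SE₂²) = √(0.0013927824 + 0.0001428025) = 0.03919.
z* for 90% confidence is 1.645, so the margin of error is 1.645 × 0.03919 = 0.06447.

0.064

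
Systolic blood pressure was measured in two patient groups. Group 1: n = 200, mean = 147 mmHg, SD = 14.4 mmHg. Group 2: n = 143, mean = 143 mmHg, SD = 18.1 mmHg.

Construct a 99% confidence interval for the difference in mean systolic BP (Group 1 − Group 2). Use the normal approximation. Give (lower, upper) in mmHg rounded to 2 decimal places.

Standard errors of each mean: 14.4/√200 = 1.0182 and 18.1/√143 = 1.5136.
SE(x̄₁ − x̄₂) = √(1.0182² + 1.5136²) = 1.8242 for independent samples with unequal variances.
With z* = 2.576, the margin is 2.576 × 1.8242 = 4.6991.
x̄₁ − x̄₂ = 147 − 143 = 4.0000; the interval is 4.0000 ± 4.6991 = (-0.70, 8.70).

(-0.70, 8.70)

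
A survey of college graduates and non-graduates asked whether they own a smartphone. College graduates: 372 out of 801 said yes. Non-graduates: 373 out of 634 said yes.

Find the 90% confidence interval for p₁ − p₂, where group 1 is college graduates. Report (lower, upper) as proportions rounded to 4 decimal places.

(-0.1672, -0.0806)

First, p̂₁ = 372/801 = 0.4644; p̂₂ = 373/634 = 0.5883.
The two standard errors are √(0.4644×0.5356/801) = 0.01762 and √(0.5883×0.4117/634) = 0.01955.
Because the samples are independent, SE_diff = √(0.01762² + 0.01955²) = 0.02632.
Using z* = 1.645 for 90%, ME = 1.645 × 0.02632 = 0.04330.
p̂₁ − p̂₂ = -0.1239; interval -0.1239 ± 0.04330 gives (-0.1672, -0.0806).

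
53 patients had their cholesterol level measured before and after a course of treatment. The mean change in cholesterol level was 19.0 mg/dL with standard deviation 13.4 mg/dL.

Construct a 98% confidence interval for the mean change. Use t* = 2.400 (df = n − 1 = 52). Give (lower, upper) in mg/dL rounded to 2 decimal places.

(14.58, 23.42)

Paired design: SE = s_d/√n = 13.4/√53 = 1.8406.
t* = 2.400; margin of error = 2.400 × 1.8406 = 4.4174.
19.0 ± 4.4174 → (14.58, 23.42).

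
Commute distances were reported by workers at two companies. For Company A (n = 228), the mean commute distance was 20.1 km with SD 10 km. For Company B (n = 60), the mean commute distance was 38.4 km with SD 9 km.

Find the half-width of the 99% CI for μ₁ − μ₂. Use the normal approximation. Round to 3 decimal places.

Per-group SEs: s₁/√n₁ = 10/√228 = 0.6623, s₂/√n₂ = 9/√60 = 1.1619.
Unpooled SE of the difference: √(0.43864129 + 1.35001161) = 1.3374.
Margin of error = z* · SE = 2.576 × 1.3374 = 3.4451.

3.445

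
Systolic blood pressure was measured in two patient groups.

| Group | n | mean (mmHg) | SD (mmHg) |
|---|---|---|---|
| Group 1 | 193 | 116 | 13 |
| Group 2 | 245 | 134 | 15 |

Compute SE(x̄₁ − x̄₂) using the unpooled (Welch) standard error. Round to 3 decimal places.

1.339

Per-group SEs: s₁/√n₁ = 13/√193 = 0.9358, s₂/√n₂ = 15/√245 = 0.9583.
Unpooled SE of the difference: √(0.87572164 + 0.91833889) = 1.3394.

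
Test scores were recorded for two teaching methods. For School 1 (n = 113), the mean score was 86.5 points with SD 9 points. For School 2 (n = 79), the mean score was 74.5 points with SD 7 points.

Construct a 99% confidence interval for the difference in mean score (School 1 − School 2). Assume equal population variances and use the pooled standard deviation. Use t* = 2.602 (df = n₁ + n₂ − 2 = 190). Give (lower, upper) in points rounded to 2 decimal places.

s_p = √[((n₁−1)s₁² + (n₂−1)s₂²)/(n₁+n₂−2)] = √[(112·9² + 78·7²)/190] = 8.2379.
SE = 8.2379·√(1/113 + 1/79) = 1.2081.
With t* = 2.602, margin = 2.602 × 1.2081 = 3.1435.
x̄₁ − x̄₂ = 86.5 − 74.5 = 12.0000; interval 12.0000 ± 3.1435 = (8.86, 15.14).

(8.86, 15.14)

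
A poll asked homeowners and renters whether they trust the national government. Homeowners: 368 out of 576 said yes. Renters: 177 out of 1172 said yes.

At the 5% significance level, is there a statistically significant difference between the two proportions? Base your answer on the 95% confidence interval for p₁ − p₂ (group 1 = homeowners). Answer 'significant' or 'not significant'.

significant

p̂₁ = 368/576 = 0.6389 and p̂₂ = 177/1172 = 0.1510.
SE₁ = √(p̂₁(1−p̂₁)/n₁) = √(0.6389·0.3611/576) = 0.02001; SE₂ = √(0.1510·0.8490/1172) = 0.01046.
Independent samples: SE of the difference = √(SE₁² + SE₂²) = √(0.0004004001 + 0.0001094116) = 0.02258.
z* for 95% confidence is 1.960, so the margin of error is 1.960 × 0.02258 = 0.04426.
Point estimate p̂₁ − p̂₂ = 0.6389 − 0.1510 = 0.4879.
0.4879 ± 0.04426 → (0.44364, 0.53216).
The interval (0.44364, 0.53216) does not contain 0, so the difference is significant.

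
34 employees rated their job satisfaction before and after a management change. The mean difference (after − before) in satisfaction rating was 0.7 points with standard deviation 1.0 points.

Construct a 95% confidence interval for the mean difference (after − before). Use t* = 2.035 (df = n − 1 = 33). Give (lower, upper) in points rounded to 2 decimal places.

This is a matched-pairs design, so SE = s_d/√n = 1.0/√34 = 0.1715.
Margin = 2.035 × 0.1715 = 0.3490; the interval is 0.7 ± 0.3490 = (0.35, 1.05).

(0.35, 1.05)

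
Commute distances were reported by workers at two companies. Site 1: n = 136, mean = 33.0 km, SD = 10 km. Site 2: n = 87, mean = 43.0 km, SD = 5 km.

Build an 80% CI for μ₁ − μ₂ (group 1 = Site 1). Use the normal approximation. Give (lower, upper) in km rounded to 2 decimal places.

(-11.30, -8.70)

SE₁ = s₁/√n₁ = 10/√136 = 0.8575; SE₂ = 5/√87 = 0.5361.
Independent samples, unequal variances: SE_diff = √(SE₁² + SE₂²) = √(0.73530625 + 0.28740321) = 1.0113.
z* = 1.282, so margin of error = 1.282 × 1.0113 = 1.2965.
Difference in means = 33.0 − 43.0 = -10.0000.
-10.0000 ± 1.2965 → (-11.30, -8.70).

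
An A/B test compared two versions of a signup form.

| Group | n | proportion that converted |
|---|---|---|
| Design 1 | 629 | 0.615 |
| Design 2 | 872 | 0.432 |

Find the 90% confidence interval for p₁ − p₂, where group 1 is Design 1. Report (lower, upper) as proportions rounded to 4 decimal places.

SE₁ = √(p̂₁(1−p̂₁)/n₁) = √(0.6150·0.3850/629) = 0.01940; SE₂ = √(0.4320·0.5680/872) = 0.01677.
Independent samples: SE of the difference = √(SE₁² + SE₂²) = √(0.00037636 + 0.0002812329) = 0.02564.
z* for 90% confidence is 1.645, so the margin of error is 1.645 × 0.02564 = 0.04218.
Point estimate p̂₁ − p̂₂ = 0.6150 − 0.4320 = 0.1830.
0.1830 ± 0.04218 → (0.1408, 0.2252).

(0.1408, 0.2252)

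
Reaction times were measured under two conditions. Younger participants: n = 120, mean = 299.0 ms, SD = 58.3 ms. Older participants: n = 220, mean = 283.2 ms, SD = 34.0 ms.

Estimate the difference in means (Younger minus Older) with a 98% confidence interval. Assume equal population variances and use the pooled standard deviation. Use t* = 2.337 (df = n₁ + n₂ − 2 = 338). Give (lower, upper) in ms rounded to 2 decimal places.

Pooled variance s_p² = [119·58.3² + 219·34.0²] / (120+220−2) = 1945.6565, so s_p = 44.1096.
SE_diff = s_p·√(1/n₁ + 1/n₂) = 44.1096·√(1/120 + 1/220) = 5.0058.
t* = 2.337; margin = 2.337 × 5.0058 = 11.6986.
Difference = 299.0 − 283.2 = 15.8000.
15.8000 ± 11.6986 → (4.10, 27.50).

(4.10, 27.50)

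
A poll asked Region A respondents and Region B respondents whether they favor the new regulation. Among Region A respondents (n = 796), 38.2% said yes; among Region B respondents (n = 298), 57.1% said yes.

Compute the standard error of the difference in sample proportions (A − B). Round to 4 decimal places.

The two standard errors are √(0.3820×0.6180/796) = 0.01722 and √(0.5710×0.4290/298) = 0.02867.
Because the samples are independent, SE_diff = √(0.01722² + 0.02867²) = 0.03344.

0.0334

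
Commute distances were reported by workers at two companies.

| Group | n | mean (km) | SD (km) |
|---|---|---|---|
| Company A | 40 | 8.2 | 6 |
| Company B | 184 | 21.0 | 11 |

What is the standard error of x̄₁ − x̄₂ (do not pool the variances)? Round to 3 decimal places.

1.248

Per-group SEs: s₁/√n₁ = 6/√40 = 0.9487, s₂/√n₂ = 11/√184 = 0.8109.
Unpooled SE of the difference: √(0.90003169 + 0.65755881) = 1.2480.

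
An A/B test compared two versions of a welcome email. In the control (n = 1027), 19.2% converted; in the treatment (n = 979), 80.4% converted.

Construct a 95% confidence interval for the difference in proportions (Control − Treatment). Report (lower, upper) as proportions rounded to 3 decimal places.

(-0.647, -0.577)

The two standard errors are √(0.1920×0.8080/1027) = 0.01229 and √(0.8040×0.1960/979) = 0.01269.
Because the samples are independent, SE_diff = √(0.01229² + 0.01269²) = 0.01767.
Using z* = 1.960 for 95%, ME = 1.960 × 0.01767 = 0.03463.
p̂₁ − p̂₂ = -0.6120; interval -0.6120 ± 0.03463 gives (-0.647, -0.577).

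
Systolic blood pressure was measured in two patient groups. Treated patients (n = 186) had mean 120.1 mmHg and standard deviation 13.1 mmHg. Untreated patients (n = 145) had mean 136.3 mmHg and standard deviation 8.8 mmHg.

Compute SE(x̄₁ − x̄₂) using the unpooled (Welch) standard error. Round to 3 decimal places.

1.207

Per-group SEs: s₁/√n₁ = 13.1/√186 = 0.9605, s₂/√n₂ = 8.8/√145 = 0.7308.
Unpooled SE of the difference: √(0.92256025 + 0.53406864) = 1.2069.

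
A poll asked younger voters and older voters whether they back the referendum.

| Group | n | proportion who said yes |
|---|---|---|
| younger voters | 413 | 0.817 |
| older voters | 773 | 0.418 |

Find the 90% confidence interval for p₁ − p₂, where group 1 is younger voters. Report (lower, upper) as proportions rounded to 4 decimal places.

(0.3562, 0.4418)

The two standard errors are √(0.8170×0.1830/413) = 0.01903 and √(0.4180×0.5820/773) = 0.01774.
Because the samples are independent, SE_diff = √(0.01903² + 0.01774²) = 0.02602.
Using z* = 1.645 for 90%, ME = 1.645 × 0.02602 = 0.04280.
p̂₁ − p̂₂ = 0.3990; interval 0.3990 ± 0.04280 gives (0.3562, 0.4418).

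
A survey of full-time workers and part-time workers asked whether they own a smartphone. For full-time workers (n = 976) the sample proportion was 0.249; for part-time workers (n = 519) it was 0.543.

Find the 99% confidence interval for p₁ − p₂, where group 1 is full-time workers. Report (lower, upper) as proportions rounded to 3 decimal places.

(-0.361, -0.227)

Each SE is √(p̂(1−p̂)/n): √(0.2490·0.7510/976) = 0.01384 and √(0.5430·0.4570/519) = 0.02187.
SE(p̂₁ − p̂₂) = √(SE₁² + SE₂²) = √(0.0001915456 + 0.0004782969) = 0.02588, since the two samples are independent.
At 99% confidence z* = 2.576; margin = 2.576 × 0.02588 = 0.06667.
The difference is 0.2490 − 0.5430 = -0.2940, so the interval is -0.2940 ± 0.06667 = (-0.361, -0.227).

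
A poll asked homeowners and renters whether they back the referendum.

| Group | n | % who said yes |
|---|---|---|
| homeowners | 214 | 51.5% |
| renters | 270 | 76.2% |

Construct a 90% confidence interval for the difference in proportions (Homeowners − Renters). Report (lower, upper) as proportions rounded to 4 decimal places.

(-0.3175, -0.1765)

SE₁ = √(p̂₁(1−p̂₁)/n₁) = √(0.5150·0.4850/214) = 0.03416; SE₂ = √(0.7620·0.2380/270) = 0.02592.
Independent samples: SE of the difference = √(SE₁² + SE₂²) = √(0.0011669056 + 0.0006718464) = 0.04288.
z* for 90% confidence is 1.645, so the margin of error is 1.645 × 0.04288 = 0.07054.
Point estimate p̂₁ − p̂₂ = 0.5150 − 0.7620 = -0.2470.
-0.2470 ± 0.07054 → (-0.3175, -0.1765).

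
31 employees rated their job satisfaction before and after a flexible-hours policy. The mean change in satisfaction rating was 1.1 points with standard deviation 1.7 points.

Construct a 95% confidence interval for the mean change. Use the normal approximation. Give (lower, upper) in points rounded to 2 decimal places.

(0.50, 1.70)

This is a matched-pairs design, so SE = s_d/√n = 1.7/√31 = 0.3053.
Margin = 1.960 × 0.3053 = 0.5984; the interval is 1.1 ± 0.5984 = (0.50, 1.70).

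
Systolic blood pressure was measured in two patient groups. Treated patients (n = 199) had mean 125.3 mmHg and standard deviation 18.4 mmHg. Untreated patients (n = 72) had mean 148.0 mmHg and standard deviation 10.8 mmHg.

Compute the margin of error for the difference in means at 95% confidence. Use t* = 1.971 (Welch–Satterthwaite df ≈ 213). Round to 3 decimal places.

3.592

SE₁ = s₁/√n₁ = 18.4/√199 = 1.3043; SE₂ = 10.8/√72 = 1.2728.
Independent samples, unequal variances: SE_diff = √(SE₁² + SE₂²) = √(1.70119849 + 1.62001984) = 1.8224.
t* = 1.971, so margin of error = 1.971 × 1.8224 = 3.5920.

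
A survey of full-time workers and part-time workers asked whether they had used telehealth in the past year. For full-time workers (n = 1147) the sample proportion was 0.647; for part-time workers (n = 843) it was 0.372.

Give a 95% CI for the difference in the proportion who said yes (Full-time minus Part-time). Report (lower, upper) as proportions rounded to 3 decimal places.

(0.232, 0.318)

The two standard errors are √(0.6470×0.3530/1147) = 0.01411 and √(0.3720×0.6280/843) = 0.01665.
Because the samples are independent, SE_diff = √(0.01411² + 0.01665²) = 0.02182.
Using z* = 1.960 for 95%, ME = 1.960 × 0.02182 = 0.04277.
p̂₁ − p̂₂ = 0.2750; interval 0.2750 ± 0.04277 gives (0.232, 0.318).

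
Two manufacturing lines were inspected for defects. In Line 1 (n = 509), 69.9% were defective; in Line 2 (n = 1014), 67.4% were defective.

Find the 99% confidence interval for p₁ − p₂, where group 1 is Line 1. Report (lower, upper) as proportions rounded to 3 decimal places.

SE₁ = √(p̂₁(1−p̂₁)/n₁) = √(0.6990·0.3010/509) = 0.02033; SE₂ = √(0.6740·0.3260/1014) = 0.01472.
Independent samples: SE of the difference = √(SE₁² + SE₂²) = √(0.0004133089 + 0.0002166784) = 0.02510.
z* for 99% confidence is 2.576, so the margin of error is 2.576 × 0.02510 = 0.06466.
Point estimate p̂₁ − p̂₂ = 0.6990 − 0.6740 = 0.0250.
0.0250 ± 0.06466 → (-0.040, 0.090).

(-0.040, 0.090)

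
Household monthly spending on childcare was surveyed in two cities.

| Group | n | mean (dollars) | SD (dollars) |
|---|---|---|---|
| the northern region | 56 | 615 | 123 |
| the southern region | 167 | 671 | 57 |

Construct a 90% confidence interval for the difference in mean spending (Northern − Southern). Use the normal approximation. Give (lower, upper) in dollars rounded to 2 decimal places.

Per-group SEs: s₁/√n₁ = 123/√56 = 16.4366, s₂/√n₂ = 57/√167 = 4.4108.
Unpooled SE of the difference: √(270.16181956 + 19.45515664) = 17.0181.
Margin of error = z* · SE = 1.645 × 17.0181 = 27.9948.
x̄₁ − x̄₂ = 615 − 671 = -56.0000.
CI: -56.0000 ± 27.9948 = (-83.99, -28.01).

(-83.99, -28.01)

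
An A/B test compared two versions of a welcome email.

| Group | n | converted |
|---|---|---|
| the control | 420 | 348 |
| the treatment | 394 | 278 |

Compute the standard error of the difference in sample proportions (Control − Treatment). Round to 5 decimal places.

Sample proportions: 348/420 = 0.8286, 278/394 = 0.7056.
Each SE is √(p̂(1−p̂)/n): √(0.8286·0.1714/420) = 0.01839 and √(0.7056·0.2944/394) = 0.02296.
SE(p̂₁ − p̂₂) = √(SE₁² + SE₂²) = √(0.0003381921 + 0.0005271616) = 0.02942, since the two samples are independent.

0.02942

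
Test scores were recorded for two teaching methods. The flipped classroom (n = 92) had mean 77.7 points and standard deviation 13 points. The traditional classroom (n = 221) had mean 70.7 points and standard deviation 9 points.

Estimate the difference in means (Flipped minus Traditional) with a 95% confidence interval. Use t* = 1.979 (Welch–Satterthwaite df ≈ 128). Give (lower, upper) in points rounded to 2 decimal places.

Standard errors of each mean: 13/√92 = 1.3553 and 9/√221 = 0.6054.
SE(x̄₁ − x̄₂) = √(1.3553² + 0.6054²) = 1.4844 for independent samples with unequal variances.
With t* = 1.979, the margin is 1.979 × 1.4844 = 2.9376.
x̄₁ − x̄₂ = 77.7 − 70.7 = 7.0000; the interval is 7.0000 ± 2.9376 = (4.06, 9.94).

(4.06, 9.94)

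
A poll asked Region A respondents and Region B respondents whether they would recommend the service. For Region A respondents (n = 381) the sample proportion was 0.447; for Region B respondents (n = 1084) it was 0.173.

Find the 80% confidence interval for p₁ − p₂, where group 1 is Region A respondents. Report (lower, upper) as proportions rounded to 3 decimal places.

SE₁ = √(p̂₁(1−p̂₁)/n₁) = √(0.4470·0.5530/381) = 0.02547; SE₂ = √(0.1730·0.8270/1084) = 0.01149.
Independent samples: SE of the difference = √(SE₁² + SE₂²) = √(0.0006487209 + 0.0001320201) = 0.02794.
z* for 80% confidence is 1.282, so the margin of error is 1.282 × 0.02794 = 0.03582.
Point estimate p̂₁ − p̂₂ = 0.4470 − 0.1730 = 0.2740.
0.2740 ± 0.03582 → (0.238, 0.310).

(0.238, 0.310)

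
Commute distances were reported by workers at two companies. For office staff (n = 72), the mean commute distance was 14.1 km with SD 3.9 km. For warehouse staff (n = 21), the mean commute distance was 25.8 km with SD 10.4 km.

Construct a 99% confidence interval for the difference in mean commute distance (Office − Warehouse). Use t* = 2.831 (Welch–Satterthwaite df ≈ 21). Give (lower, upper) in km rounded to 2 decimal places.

SE₁ = s₁/√n₁ = 3.9/√72 = 0.4596; SE₂ = 10.4/√21 = 2.2695.
Independent samples, unequal variances: SE_diff = √(SE₁² + SE₂²) = √(0.21123216 + 5.15063025) = 2.3156.
t* = 2.831, so margin of error = 2.831 × 2.3156 = 6.5555.
Difference in means = 14.1 − 25.8 = -11.7000.
-11.7000 ± 6.5555 → (-18.26, -5.14).

(-18.26, -5.14)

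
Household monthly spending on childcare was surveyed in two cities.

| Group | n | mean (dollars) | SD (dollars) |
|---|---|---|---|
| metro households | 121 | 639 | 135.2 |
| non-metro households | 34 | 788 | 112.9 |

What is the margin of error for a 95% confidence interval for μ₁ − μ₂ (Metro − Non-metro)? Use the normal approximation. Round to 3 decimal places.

44.950

Standard errors of each mean: 135.2/√121 = 12.2909 and 112.9/√34 = 19.3622.
SE(x̄₁ − x̄₂) = √(12.2909² + 19.3622²) = 22.9338 for independent samples with unequal variances.
With z* = 1.960, the margin is 1.960 × 22.9338 = 44.9502.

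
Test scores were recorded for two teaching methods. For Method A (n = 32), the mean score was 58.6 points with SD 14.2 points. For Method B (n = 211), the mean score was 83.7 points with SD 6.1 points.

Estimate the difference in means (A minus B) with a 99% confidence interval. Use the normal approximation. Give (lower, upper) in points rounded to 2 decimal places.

(-31.66, -18.54)

Per-group SEs: s₁/√n₁ = 14.2/√32 = 2.5102, s₂/√n₂ = 6.1/√211 = 0.4199.
Unpooled SE of the difference: √(6.30110404 + 0.17631601) = 2.5451.
Margin of error = z* · SE = 2.576 × 2.5451 = 6.5562.
x̄₁ − x̄₂ = 58.6 − 83.7 = -25.1000.
CI: -25.1000 ± 6.5562 = (-31.66, -18.54).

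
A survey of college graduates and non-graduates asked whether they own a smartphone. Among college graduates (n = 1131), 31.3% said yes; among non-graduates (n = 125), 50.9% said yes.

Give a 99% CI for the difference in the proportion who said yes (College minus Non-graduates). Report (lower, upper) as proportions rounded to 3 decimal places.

The two standard errors are √(0.3130×0.6870/1131) = 0.01379 and √(0.5090×0.4910/125) = 0.04471.
Because the samples are independent, SE_diff = √(0.01379² + 0.04471²) = 0.04679.
Using z* = 2.576 for 99%, ME = 2.576 × 0.04679 = 0.12053.
p̂₁ − p̂₂ = -0.1960; interval -0.1960 ± 0.12053 gives (-0.317, -0.075).

(-0.317, -0.075)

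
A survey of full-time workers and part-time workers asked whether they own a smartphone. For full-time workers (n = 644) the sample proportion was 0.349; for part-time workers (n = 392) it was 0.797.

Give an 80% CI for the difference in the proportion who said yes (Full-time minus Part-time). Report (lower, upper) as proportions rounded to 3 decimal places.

(-0.483, -0.413)

Each SE is √(p̂(1−p̂)/n): √(0.3490·0.6510/644) = 0.01878 and √(0.7970·0.2030/392) = 0.02032.
SE(p̂₁ − p̂₂) = √(SE₁² + SE₂²) = √(0.0003526884 + 0.0004129024) = 0.02767, since the two samples are independent.
At 80% confidence z* = 1.282; margin = 1.282 × 0.02767 = 0.03547.
The difference is 0.3490 − 0.7970 = -0.4480, so the interval is -0.4480 ± 0.03547 = (-0.483, -0.413).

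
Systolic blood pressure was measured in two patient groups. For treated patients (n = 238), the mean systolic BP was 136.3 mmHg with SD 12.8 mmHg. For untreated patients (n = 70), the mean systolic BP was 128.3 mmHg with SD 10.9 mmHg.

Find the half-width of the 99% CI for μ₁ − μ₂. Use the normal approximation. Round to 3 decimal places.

SE₁ = s₁/√n₁ = 12.8/√238 = 0.8297; SE₂ = 10.9/√70 = 1.3028.
Independent samples, unequal variances: SE_diff = √(SE₁² + SE₂²) = √(0.68840209 + 1.69728784) = 1.5446.
z* = 2.576, so margin of error = 2.576 × 1.5446 = 3.9789.

3.979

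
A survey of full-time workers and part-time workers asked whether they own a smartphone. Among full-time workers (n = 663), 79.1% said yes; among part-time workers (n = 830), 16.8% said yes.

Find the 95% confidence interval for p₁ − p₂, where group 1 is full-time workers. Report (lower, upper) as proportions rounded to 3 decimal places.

(0.583, 0.663)

SE₁ = √(p̂₁(1−p̂₁)/n₁) = √(0.7910·0.2090/663) = 0.01579; SE₂ = √(0.1680·0.8320/830) = 0.01298.
Independent samples: SE of the difference = √(SE₁² + SE₂²) = √(0.0002493241 + 0.0001684804) = 0.02044.
z* for 95% confidence is 1.960, so the margin of error is 1.960 × 0.02044 = 0.04006.
Point estimate p̂₁ − p̂₂ = 0.7910 − 0.1680 = 0.6230.
0.6230 ± 0.04006 → (0.583, 0.663).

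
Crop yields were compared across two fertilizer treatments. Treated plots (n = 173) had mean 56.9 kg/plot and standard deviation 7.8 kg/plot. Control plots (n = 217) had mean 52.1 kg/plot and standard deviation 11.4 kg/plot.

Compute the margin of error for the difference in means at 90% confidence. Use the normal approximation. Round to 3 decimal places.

1.604

Per-group SEs: s₁/√n₁ = 7.8/√173 = 0.5930, s₂/√n₂ = 11.4/√217 = 0.7739.
Unpooled SE of the difference: √(0.351649 + 0.59892121) = 0.9750.
Margin of error = z* · SE = 1.645 × 0.9750 = 1.6039.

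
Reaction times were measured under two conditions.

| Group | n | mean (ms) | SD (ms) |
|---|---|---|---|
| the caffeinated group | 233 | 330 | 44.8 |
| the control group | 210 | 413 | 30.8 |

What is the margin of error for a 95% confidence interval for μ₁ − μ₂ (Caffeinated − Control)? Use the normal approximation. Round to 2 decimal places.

SE₁ = s₁/√n₁ = 44.8/√233 = 2.9349; SE₂ = 30.8/√210 = 2.1254.
Independent samples, unequal variances: SE_diff = √(SE₁² + SE₂²) = √(8.61363801 + 4.51732516) = 3.6237.
z* = 1.960, so margin of error = 1.960 × 3.6237 = 7.1025.

7.10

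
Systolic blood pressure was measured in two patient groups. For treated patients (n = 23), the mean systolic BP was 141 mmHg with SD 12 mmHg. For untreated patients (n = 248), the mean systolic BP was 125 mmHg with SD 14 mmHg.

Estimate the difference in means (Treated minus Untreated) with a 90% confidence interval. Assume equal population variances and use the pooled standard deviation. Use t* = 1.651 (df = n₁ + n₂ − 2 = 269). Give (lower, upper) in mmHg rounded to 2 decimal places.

(11.02, 20.98)

Pooled variance s_p² = [22·12² + 247·14²] / (23+248−2) = 191.7472, so s_p = 13.8473.
SE_diff = s_p·√(1/n₁ + 1/n₂) = 13.8473·√(1/23 + 1/248) = 3.0183.
t* = 1.651; margin = 1.651 × 3.0183 = 4.9832.
Difference = 141 − 125 = 16.0000.
16.0000 ± 4.9832 → (11.02, 20.98).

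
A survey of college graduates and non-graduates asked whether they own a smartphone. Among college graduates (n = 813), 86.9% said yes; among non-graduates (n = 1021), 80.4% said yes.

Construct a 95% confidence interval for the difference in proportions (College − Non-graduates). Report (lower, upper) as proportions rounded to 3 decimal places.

(0.031, 0.099)

SE₁ = √(p̂₁(1−p̂₁)/n₁) = √(0.8690·0.1310/813) = 0.01183; SE₂ = √(0.8040·0.1960/1021) = 0.01242.
Independent samples: SE of the difference = √(SE₁² + SE₂²) = √(0.0001399489 + 0.0001542564) = 0.01715.
z* for 95% confidence is 1.960, so the margin of error is 1.960 × 0.01715 = 0.03361.
Point estimate p̂₁ − p̂₂ = 0.8690 − 0.8040 = 0.0650.
0.0650 ± 0.03361 → (0.031, 0.099).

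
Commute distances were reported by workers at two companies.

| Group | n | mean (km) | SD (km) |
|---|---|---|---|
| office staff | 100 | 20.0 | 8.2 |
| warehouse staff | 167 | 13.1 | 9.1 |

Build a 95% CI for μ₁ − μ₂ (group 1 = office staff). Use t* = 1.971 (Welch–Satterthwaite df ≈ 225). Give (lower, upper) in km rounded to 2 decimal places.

Standard errors of each mean: 8.2/√100 = 0.8200 and 9.1/√167 = 0.7042.
SE(x̄₁ − x̄₂) = √(0.8200² + 0.7042²) = 1.0809 for independent samples with unequal variances.
With t* = 1.971, the margin is 1.971 × 1.0809 = 2.1305.
x̄₁ − x̄₂ = 20.0 − 13.1 = 6.9000; the interval is 6.9000 ± 2.1305 = (4.77, 9.03).

(4.77, 9.03)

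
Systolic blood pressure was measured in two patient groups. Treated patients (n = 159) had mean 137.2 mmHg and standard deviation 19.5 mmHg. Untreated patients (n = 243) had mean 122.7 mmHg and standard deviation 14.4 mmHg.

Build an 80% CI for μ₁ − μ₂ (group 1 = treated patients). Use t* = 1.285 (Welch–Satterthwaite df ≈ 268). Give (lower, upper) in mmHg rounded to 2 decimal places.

(12.19, 16.81)

Standard errors of each mean: 19.5/√159 = 1.5465 and 14.4/√243 = 0.9238.
SE(x̄₁ − x̄₂) = √(1.5465² + 0.9238²) = 1.8014 for independent samples with unequal variances.
With t* = 1.285, the margin is 1.285 × 1.8014 = 2.3148.
x̄₁ − x̄₂ = 137.2 − 122.7 = 14.5000; the interval is 14.5000 ± 2.3148 = (12.19, 16.81).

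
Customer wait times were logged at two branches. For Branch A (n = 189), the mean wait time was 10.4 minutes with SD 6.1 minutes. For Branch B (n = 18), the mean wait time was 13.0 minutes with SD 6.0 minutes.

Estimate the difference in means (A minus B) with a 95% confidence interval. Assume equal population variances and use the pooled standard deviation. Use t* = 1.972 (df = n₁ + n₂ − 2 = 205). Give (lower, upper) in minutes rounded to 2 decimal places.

(-5.56, 0.36)

Pooled variance s_p² = [188·6.1² + 17·6.0²] / (189+18−2) = 37.1097, so s_p = 6.0918.
SE_diff = s_p·√(1/n₁ + 1/n₂) = 6.0918·√(1/189 + 1/18) = 1.5027.
t* = 1.972; margin = 1.972 × 1.5027 = 2.9633.
Difference = 10.4 − 13.0 = -2.6000.
-2.6000 ± 2.9633 → (-5.56, 0.36).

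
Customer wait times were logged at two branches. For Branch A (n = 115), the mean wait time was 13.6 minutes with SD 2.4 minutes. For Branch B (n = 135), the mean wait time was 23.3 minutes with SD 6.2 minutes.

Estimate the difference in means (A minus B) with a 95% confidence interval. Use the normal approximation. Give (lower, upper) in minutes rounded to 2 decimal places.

Standard errors of each mean: 2.4/√115 = 0.2238 and 6.2/√135 = 0.5336.
SE(x̄₁ − x̄₂) = √(0.2238² + 0.5336²) = 0.5786 for independent samples with unequal variances.
With z* = 1.960, the margin is 1.960 × 0.5786 = 1.1341.
x̄₁ − x̄₂ = 13.6 − 23.3 = -9.7000; the interval is -9.7000 ± 1.1341 = (-10.83, -8.57).

(-10.83, -8.57)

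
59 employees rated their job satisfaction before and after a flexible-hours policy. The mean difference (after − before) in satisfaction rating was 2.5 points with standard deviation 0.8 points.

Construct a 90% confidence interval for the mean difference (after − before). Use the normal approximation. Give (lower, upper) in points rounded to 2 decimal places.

Paired design: SE = s_d/√n = 0.8/√59 = 0.1042.
z* = 1.645; margin of error = 1.645 × 0.1042 = 0.1714.
2.5 ± 0.1714 → (2.33, 2.67).

(2.33, 2.67)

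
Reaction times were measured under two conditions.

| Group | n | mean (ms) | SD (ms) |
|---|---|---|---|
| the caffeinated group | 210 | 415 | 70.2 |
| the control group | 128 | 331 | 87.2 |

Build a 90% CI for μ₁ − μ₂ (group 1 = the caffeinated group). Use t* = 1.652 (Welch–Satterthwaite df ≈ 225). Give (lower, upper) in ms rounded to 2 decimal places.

(68.96, 99.04)

Per-group SEs: s₁/√n₁ = 70.2/√210 = 4.8443, s₂/√n₂ = 87.2/√128 = 7.7075.
Unpooled SE of the difference: √(23.46724249 + 59.40555625) = 9.1034.
Margin of error = t* · SE = 1.652 × 9.1034 = 15.0388.
x̄₁ − x̄₂ = 415 − 331 = 84.0000.
CI: 84.0000 ± 15.0388 = (68.96, 99.04).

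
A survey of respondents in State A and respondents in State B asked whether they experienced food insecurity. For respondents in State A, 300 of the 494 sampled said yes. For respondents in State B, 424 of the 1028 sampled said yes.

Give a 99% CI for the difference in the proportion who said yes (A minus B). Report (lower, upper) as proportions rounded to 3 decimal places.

(0.126, 0.264)

p̂₁ = 300/494 = 0.6073 and p̂₂ = 424/1028 = 0.4125.
SE₁ = √(p̂₁(1−p̂₁)/n₁) = √(0.6073·0.3927/494) = 0.02197; SE₂ = √(0.4125·0.5875/1028) = 0.01535.
Independent samples: SE of the difference = √(SE₁² + SE₂²) = √(0.0004826809 + 0.0002356225) = 0.02680.
z* for 99% confidence is 2.576, so the margin of error is 2.576 × 0.02680 = 0.06904.
Point estimate p̂₁ − p̂₂ = 0.6073 − 0.4125 = 0.1948.
0.1948 ± 0.06904 → (0.126, 0.264).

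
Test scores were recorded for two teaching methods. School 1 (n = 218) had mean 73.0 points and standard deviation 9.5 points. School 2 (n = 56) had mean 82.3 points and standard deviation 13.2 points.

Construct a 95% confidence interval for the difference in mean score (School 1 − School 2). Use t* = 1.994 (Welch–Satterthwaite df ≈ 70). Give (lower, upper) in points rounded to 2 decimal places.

Per-group SEs: s₁/√n₁ = 9.5/√218 = 0.6434, s₂/√n₂ = 13.2/√56 = 1.7639.
Unpooled SE of the difference: √(0.41396356 + 3.11134321) = 1.8776.
Margin of error = t* · SE = 1.994 × 1.8776 = 3.7439.
x̄₁ − x̄₂ = 73.0 − 82.3 = -9.3000.
CI: -9.3000 ± 3.7439 = (-13.04, -5.56).

(-13.04, -5.56)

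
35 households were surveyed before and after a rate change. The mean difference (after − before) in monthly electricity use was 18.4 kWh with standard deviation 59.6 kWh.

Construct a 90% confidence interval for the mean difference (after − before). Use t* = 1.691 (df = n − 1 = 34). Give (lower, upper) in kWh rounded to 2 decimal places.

(1.36, 35.44)

Paired design: SE = s_d/√n = 59.6/√35 = 10.0742.
t* = 1.691; margin of error = 1.691 × 10.0742 = 17.0355.
18.4 ± 17.0355 → (1.36, 35.44).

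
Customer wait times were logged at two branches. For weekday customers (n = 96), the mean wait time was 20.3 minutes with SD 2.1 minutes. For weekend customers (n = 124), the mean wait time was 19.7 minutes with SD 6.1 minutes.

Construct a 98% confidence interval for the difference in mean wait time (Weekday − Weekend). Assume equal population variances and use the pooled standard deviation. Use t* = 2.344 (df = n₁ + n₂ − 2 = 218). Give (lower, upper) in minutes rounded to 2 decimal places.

(-0.93, 2.13)

s_p = √[((n₁−1)s₁² + (n₂−1)s₂²)/(n₁+n₂−2)] = √[(95·2.1² + 123·6.1²)/218] = 4.7871.
SE = 4.7871·√(1/96 + 1/124) = 0.6508.
With t* = 2.344, margin = 2.344 × 0.6508 = 1.5255.
x̄₁ − x̄₂ = 20.3 − 19.7 = 0.6000; interval 0.6000 ± 1.5255 = (-0.93, 2.13).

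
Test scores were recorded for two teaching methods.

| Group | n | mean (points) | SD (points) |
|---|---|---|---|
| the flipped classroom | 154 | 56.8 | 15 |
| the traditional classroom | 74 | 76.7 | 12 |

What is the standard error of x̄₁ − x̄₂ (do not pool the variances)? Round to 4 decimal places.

1.8458

Per-group SEs: s₁/√n₁ = 15/√154 = 1.2087, s₂/√n₂ = 12/√74 = 1.3950.
Unpooled SE of the difference: √(1.46095569 + 1.946025) = 1.8458.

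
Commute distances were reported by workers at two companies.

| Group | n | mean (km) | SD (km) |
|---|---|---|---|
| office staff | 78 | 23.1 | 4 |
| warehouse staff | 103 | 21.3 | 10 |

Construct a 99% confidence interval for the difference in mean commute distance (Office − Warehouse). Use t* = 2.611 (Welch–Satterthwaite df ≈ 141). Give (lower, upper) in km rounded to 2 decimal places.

SE₁ = s₁/√n₁ = 4/√78 = 0.4529; SE₂ = 10/√103 = 0.9853.
Independent samples, unequal variances: SE_diff = √(SE₁² + SE₂²) = √(0.20511841 + 0.97081609) = 1.0844.
t* = 2.611, so margin of error = 2.611 × 1.0844 = 2.8314.
Difference in means = 23.1 − 21.3 = 1.8000.
1.8000 ± 2.8314 → (-1.03, 4.63).

(-1.03, 4.63)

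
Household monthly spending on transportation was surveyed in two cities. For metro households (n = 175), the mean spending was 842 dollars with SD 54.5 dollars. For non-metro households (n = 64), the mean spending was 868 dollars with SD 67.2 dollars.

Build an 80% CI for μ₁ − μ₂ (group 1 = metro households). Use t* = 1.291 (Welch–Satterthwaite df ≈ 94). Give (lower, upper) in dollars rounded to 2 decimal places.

Standard errors of each mean: 54.5/√175 = 4.1198 and 67.2/√64 = 8.4000.
SE(x̄₁ − x̄₂) = √(4.1198² + 8.4000²) = 9.3559 for independent samples with unequal variances.
With t* = 1.291, the margin is 1.291 × 9.3559 = 12.0785.
x̄₁ − x̄₂ = 842 − 868 = -26.0000; the interval is -26.0000 ± 12.0785 = (-38.08, -13.92).

(-38.08, -13.92)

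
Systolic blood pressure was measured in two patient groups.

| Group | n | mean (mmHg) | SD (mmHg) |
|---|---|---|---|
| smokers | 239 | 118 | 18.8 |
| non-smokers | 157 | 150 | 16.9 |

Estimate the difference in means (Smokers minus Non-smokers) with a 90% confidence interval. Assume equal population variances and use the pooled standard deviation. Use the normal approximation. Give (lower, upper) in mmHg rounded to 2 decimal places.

(-35.05, -28.95)

Pooled variance s_p² = [238·18.8² + 156·16.9²] / (239+157−2) = 326.5835, so s_p = 18.0716.
SE_diff = s_p·√(1/n₁ + 1/n₂) = 18.0716·√(1/239 + 1/157) = 1.8565.
z* = 1.645; margin = 1.645 × 1.8565 = 3.0539.
Difference = 118 − 150 = -32.0000.
-32.0000 ± 3.0539 → (-35.05, -28.95).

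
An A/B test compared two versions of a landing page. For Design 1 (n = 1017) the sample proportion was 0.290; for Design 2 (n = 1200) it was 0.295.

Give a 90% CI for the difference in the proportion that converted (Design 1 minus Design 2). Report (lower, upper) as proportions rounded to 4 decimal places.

The two standard errors are √(0.2900×0.7100/1017) = 0.01423 and √(0.2950×0.7050/1200) = 0.01316.
Because the samples are independent, SE_diff = √(0.01423² + 0.01316²) = 0.01938.
Using z* = 1.645 for 90%, ME = 1.645 × 0.01938 = 0.03188.
p̂₁ − p̂₂ = -0.0050; interval -0.0050 ± 0.03188 gives (-0.0369, 0.0269).

(-0.0369, 0.0269)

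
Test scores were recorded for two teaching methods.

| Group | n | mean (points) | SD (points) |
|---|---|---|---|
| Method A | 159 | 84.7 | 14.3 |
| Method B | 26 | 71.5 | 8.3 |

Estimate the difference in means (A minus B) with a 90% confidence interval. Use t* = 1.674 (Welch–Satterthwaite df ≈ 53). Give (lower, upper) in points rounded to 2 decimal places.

Standard errors of each mean: 14.3/√159 = 1.1341 and 8.3/√26 = 1.6278.
SE(x̄₁ − x̄₂) = √(1.1341² + 1.6278²) = 1.9839 for independent samples with unequal variances.
With t* = 1.674, the margin is 1.674 × 1.9839 = 3.3210.
x̄₁ − x̄₂ = 84.7 − 71.5 = 13.2000; the interval is 13.2000 ± 3.3210 = (9.88, 16.52).

(9.88, 16.52)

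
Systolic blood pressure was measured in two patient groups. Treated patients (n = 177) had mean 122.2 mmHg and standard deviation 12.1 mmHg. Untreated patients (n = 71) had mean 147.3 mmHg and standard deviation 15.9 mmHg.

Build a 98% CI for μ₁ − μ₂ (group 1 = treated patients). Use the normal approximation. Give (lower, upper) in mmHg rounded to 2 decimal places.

Per-group SEs: s₁/√n₁ = 12.1/√177 = 0.9095, s₂/√n₂ = 15.9/√71 = 1.8870.
Unpooled SE of the difference: √(0.82719025 + 3.560769) = 2.0947.
Margin of error = z* · SE = 2.326 × 2.0947 = 4.8723.
x̄₁ − x̄₂ = 122.2 − 147.3 = -25.1000.
CI: -25.1000 ± 4.8723 = (-29.97, -20.23).

(-29.97, -20.23)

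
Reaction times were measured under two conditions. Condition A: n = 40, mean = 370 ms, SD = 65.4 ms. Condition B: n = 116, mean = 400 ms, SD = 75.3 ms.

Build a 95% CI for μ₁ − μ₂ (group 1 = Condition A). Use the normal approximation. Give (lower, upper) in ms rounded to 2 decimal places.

Per-group SEs: s₁/√n₁ = 65.4/√40 = 10.3406, s₂/√n₂ = 75.3/√116 = 6.9914.
Unpooled SE of the difference: √(106.92800836 + 48.87967396) = 12.4823.
Margin of error = z* · SE = 1.960 × 12.4823 = 24.4653.
x̄₁ − x̄₂ = 370 − 400 = -30.0000.
CI: -30.0000 ± 24.4653 = (-54.47, -5.53).

(-54.47, -5.53)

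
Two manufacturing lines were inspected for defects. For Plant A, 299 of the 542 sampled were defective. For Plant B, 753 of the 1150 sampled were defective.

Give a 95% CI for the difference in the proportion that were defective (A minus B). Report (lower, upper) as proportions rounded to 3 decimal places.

First, p̂₁ = 299/542 = 0.5517; p̂₂ = 753/1150 = 0.6548.
The two standard errors are √(0.5517×0.4483/542) = 0.02136 and √(0.6548×0.3452/1150) = 0.01402.
Because the samples are independent, SE_diff = √(0.02136² + 0.01402²) = 0.02555.
Using z* = 1.960 for 95%, ME = 1.960 × 0.02555 = 0.05008.
p̂₁ − p̂₂ = -0.1031; interval -0.1031 ± 0.05008 gives (-0.153, -0.053).

(-0.153, -0.053)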